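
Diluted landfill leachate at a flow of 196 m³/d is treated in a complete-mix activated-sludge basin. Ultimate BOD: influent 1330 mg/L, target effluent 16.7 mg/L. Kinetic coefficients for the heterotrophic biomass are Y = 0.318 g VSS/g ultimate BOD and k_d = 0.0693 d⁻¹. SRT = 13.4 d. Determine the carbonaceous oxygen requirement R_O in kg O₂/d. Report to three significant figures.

R_O ≈ 197 kg O₂/d

Y_obs = Y / (1 + k_d θ_c) = 0.318 / (1 + 0.0693 × 13.4) = 0.318 / 1.929 = 0.1649.
Mass of ultimate BOD removed per day: Q(S₀ − S) = 196 × 1313 g/m³ = 257.4 kg/d.
P_X = Y_obs·Q·(S₀ − S) = 0.1649 × 257.4 = 42.44 kg VSS/d.
R_O = Q·(S₀ − S) − 1.42·P_X = 257.4 − 1.42 × 42.44 = 197.1 kg O₂/d.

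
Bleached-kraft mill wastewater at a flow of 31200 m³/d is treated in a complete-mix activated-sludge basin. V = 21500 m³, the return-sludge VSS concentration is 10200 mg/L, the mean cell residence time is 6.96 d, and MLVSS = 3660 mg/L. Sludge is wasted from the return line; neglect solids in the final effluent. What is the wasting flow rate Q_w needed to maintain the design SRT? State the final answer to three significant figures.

Q_w = (V·X)/(θ_c X_r) = 21500 × 3660 / (6.96 × 10200) = 1108 m³/d.

Q_w ≈ 1110 m³/d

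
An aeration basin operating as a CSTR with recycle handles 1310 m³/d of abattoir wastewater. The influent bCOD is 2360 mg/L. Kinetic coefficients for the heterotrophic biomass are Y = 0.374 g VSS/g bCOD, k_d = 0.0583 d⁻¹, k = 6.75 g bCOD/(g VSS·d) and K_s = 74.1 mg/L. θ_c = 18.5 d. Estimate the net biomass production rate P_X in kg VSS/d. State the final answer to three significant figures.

Effluent substrate depends only on kinetics and SRT: S = K_s(1 + k_d θ_c) / [θ_c(Yk − k_d) − 1] = 74.1 × (1 + 0.0583 × 18.5) / [18.5 × (0.374 × 6.75 − 0.0583) − 1] = 154.0 / 44.62 = 3.451 mg/L.
Correct the yield for decay: Y_obs = Y/(1 + k_d θ_c) = 0.374 / (1 + 0.0583 × 18.5) = 0.374 / 2.079 = 0.1799.
ΔS = 2360 − 3.45 = 2357 mg/L, so the substrate removal rate is 1310 × 2357/1000 = 3087 kg bCOD/d.
P_X = Y_obs · Q(S₀ − S) = 0.1799 × 3087 = 555.5 kg VSS/d.

P_X ≈ 555 kg VSS/d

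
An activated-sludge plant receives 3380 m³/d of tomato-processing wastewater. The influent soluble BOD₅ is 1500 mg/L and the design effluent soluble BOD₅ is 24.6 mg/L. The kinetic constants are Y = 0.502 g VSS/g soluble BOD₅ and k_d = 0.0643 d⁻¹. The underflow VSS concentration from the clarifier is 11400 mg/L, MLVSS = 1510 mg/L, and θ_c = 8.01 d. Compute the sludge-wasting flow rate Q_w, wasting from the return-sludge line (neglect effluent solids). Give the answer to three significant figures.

From the SRT design equation V = Y Q (S₀−S) θ_c / [X (1 + k_d θ_c)] = 0.502 × 3380 × (1500 − 24.6) × 8.01 / [1510 × (1 + 0.0643 × 8.01)] = 2.01×10^7 / 2288 = 8765 m³.
θ_c = V·X/(Q_w·X_r) when wasting from the recycle, so Q_w = V·X/(θ_c·X_r) = 8765 × 1510 / (8.01 × 11400) = 144.9 m³/d.

Q_w ≈ 145 m³/d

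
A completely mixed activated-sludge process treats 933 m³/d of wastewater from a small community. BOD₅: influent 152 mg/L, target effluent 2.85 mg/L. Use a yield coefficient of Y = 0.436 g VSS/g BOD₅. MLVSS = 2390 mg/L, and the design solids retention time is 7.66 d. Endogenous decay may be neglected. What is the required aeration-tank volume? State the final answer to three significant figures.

V·X = Y·Q·ΔS·θ_c gives V = 0.436 × 933 × (152 − 2.85) × 7.66 / 2390 = 194.5 m³.

V ≈ 194 m³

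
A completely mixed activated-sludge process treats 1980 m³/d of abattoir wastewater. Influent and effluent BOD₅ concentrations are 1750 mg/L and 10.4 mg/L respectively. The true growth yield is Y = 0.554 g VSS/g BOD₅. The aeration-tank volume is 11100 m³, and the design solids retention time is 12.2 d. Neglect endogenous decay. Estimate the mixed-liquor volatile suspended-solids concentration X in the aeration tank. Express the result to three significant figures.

X ≈ 2100 mg/L

From V·X = Y·Q·(S₀ − S)·θ_c (decay neglected): X = 0.554 × 1980 × (1750 − 10.4) × 12.2 / 11100 = 2097 mg/L.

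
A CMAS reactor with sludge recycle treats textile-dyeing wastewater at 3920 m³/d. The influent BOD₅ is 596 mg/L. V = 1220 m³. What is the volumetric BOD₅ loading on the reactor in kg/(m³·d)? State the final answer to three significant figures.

L_v = Q S₀ / V = 3920 × 596 × 10⁻³ / 1220 = 1.915 kg/(m³·d).

L_v ≈ 1.92 kg BOD₅/(m³·d)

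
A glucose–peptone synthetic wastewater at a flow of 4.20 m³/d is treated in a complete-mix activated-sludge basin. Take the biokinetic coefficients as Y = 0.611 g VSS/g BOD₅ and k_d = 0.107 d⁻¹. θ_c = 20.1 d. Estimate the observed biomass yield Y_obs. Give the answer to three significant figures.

Y_obs ≈ 0.194 g VSS/g BOD₅

The observed yield is Y_obs = Y/(1 + k_d·θ_c) = 0.611 / (1 + 0.107 × 20.1) = 0.611 / 3.151 = 0.1939 g VSS per g BOD₅ removed.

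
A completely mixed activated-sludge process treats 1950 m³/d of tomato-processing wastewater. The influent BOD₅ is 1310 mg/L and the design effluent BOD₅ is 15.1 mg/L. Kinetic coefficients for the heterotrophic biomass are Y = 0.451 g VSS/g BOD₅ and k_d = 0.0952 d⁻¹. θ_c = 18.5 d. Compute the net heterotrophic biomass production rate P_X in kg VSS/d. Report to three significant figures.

P_X ≈ 412 kg VSS/d

Y_obs = Y / (1 + k_d θ_c) = 0.451 / (1 + 0.0952 × 18.5) = 0.451 / 2.761 = 0.1633.
Substrate removed = Q·(S₀ − S) = 1950 m³/d × (1310 − 15.1) g/m³ = 2.53×10^6 g/d = 2525 kg/d.
So the net sludge growth is P_X = 0.1633 × 2525 = 412.4 kg VSS/d.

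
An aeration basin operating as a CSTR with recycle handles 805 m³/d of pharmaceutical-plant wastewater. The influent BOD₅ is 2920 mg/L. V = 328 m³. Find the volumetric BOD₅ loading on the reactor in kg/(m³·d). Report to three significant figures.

Volumetric loading L_v = Q·S₀ / V = 805 × 2920 g/m³ / 328.0 m³ = 7166 g/(m³·d) = 7.166 kg BOD₅/(m³·d).

L_v ≈ 7.17 kg BOD₅/(m³·d)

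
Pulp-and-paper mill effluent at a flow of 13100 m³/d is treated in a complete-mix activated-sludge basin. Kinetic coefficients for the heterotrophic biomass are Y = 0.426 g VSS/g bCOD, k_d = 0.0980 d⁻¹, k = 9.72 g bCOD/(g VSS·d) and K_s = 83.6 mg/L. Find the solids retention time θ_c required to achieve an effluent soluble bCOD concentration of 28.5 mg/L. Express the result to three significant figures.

At the target effluent, Y k S/(K_s+S) = 0.426×9.72×28.5/112.1 = 1.053 d⁻¹.
Then 1/θ_c = μ − k_d = 1.053 − 0.0980 = 0.9547 d⁻¹, giving θ_c = 1.047 d.

θ_c ≈ 1.05 d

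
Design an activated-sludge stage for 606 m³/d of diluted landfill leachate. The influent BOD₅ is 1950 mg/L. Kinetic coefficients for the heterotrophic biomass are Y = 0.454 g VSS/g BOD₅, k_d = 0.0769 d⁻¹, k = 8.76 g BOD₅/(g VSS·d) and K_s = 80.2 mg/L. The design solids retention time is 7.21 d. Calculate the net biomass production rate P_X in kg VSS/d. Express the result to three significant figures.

P_X ≈ 344 kg VSS/d

For a completely mixed reactor with recycle the Lawrence–McCarty relation gives S = K_s·(1 + k_d·θ_c) / [θ_c·(Y·k − k_d) − 1] = 80.2 × (1 + 0.0769 × 7.21) / [7.21 × (0.454 × 8.76 − 0.0769) − 1] = 124.7 / 27.12 = 4.597 mg/L.
Correct the yield for decay: Y_obs = Y/(1 + k_d θ_c) = 0.454 / (1 + 0.0769 × 7.21) = 0.454 / 1.554 = 0.2921.
ΔS = 1950 − 4.60 = 1945 mg/L, so the substrate removal rate is 606 × 1945/1000 = 1179 kg BOD₅/d.
P_X = Y_obs · Q(S₀ − S) = 0.2921 × 1179 = 344.3 kg VSS/d.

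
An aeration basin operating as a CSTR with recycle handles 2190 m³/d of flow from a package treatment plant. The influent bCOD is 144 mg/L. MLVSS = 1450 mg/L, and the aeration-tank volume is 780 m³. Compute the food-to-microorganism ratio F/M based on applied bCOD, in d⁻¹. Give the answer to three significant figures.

F/M ≈ 0.279 d⁻¹

F/M = applied load / biomass = Q·S₀/(V·X) = 2190 × 144 / (780.0 × 1450) = 0.2788 d⁻¹.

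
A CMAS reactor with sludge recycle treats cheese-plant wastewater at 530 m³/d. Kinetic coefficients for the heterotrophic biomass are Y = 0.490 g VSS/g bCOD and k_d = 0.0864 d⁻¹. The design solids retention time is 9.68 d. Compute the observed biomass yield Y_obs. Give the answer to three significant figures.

Y_obs ≈ 0.267 g VSS/g bCOD

Observed yield with endogenous decay: Y_obs = Y / (1 + k_d·θ_c) = 0.490 / (1 + 0.0864 × 9.68) = 0.490 / 1.836 = 0.2668 g VSS/g bCOD.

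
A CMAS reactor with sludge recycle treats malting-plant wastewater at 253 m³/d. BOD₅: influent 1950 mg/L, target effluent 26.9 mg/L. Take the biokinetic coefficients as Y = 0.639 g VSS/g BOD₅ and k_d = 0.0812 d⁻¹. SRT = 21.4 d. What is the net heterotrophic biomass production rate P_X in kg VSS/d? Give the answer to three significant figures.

P_X ≈ 114 kg VSS/d

Observed yield with endogenous decay: Y_obs = Y / (1 + k_d·θ_c) = 0.639 / (1 + 0.0812 × 21.4) = 0.639 / 2.738 = 0.2334 g VSS/g BOD₅.
Mass of BOD₅ removed per day: Q(S₀ − S) = 253 × 1923 g/m³ = 486.5 kg/d.
So the net sludge growth is P_X = 0.2334 × 486.5 = 113.6 kg VSS/d.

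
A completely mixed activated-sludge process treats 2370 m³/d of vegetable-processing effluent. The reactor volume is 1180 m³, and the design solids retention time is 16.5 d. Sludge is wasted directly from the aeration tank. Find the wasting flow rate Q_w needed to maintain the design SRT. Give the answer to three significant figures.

Wasting from the aeration tank: Q_w = V / θ_c = 1180 / 16.5 = 71.52 m³/d.

Q_w ≈ 71.5 m³/d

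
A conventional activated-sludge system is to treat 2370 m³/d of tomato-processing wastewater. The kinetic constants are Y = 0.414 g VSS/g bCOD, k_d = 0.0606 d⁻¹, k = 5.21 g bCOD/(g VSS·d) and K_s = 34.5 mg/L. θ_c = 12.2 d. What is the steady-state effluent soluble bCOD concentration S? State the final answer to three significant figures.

Effluent substrate depends only on kinetics and SRT: S = K_s(1 + k_d θ_c) / [θ_c(Yk − k_d) − 1] = 34.5 × (1 + 0.0606 × 12.2) / [12.2 × (0.414 × 5.21 − 0.0606) − 1] = 60.01 / 24.58 = 2.442 mg/L.

S ≈ 2.44 mg/L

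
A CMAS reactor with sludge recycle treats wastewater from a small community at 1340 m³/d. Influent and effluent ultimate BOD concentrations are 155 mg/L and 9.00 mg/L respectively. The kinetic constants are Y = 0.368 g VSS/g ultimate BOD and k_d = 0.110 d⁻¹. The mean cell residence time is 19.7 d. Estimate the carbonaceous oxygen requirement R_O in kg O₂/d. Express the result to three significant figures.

The observed yield is Y_obs = Y/(1 + k_d·θ_c) = 0.368 / (1 + 0.110 × 19.7) = 0.368 / 3.167 = 0.1162 g VSS per g ultimate BOD removed.
Substrate removed = Q·(S₀ − S) = 1340 m³/d × (155 − 9.00) g/m³ = 1.96×10^5 g/d = 195.6 kg/d.
Biomass synthesised: P_X = Y_obs × 195.6 = 22.73 kg VSS/d.
Carbonaceous O₂ demand = substrate oxidised − cell-mass equivalent = 195.6 − 1.42 × 22.73 = 163.4 kg O₂/d.

R_O ≈ 163 kg O₂/d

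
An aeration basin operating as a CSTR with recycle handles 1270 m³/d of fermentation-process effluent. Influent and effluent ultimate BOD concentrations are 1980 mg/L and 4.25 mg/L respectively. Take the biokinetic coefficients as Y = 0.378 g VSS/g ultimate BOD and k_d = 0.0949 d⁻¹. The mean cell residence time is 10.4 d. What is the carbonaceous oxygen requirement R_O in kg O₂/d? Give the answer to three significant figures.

The observed yield is Y_obs = Y/(1 + k_d·θ_c) = 0.378 / (1 + 0.0949 × 10.4) = 0.378 / 1.987 = 0.1902 g VSS per g ultimate BOD removed.
ΔS = 1980 − 4.25 = 1976 mg/L, so the substrate removal rate is 1270 × 1976/1000 = 2509 kg ultimate BOD/d.
P_X = Y_obs·Q·(S₀ − S) = 0.1902 × 2509 = 477.4 kg VSS/d.
R_O = Q·ΔS − 1.42 P_X = 2509 − 677.8 = 1831 kg O₂/d.

R_O ≈ 1830 kg O₂/d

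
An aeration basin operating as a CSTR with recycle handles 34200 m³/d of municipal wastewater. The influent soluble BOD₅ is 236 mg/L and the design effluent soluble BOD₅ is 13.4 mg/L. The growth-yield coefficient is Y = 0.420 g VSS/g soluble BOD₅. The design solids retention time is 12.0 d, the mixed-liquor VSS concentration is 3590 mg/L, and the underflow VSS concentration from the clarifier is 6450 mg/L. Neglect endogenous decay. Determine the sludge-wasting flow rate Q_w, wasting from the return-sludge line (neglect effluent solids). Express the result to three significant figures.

Q_w ≈ 496 m³/d

Biomass mass balance (decay neglected): V·X = Y·Q·(S₀ − S)·θ_c, so V = 0.420 × 34200 × (236 − 13.4) × 12.0 / 3590 = 10688 m³.
Wasting from the return line (neglecting effluent solids): Q_w = V·X / (θ_c·X_r) = 10688 × 3590 / (12.0 × 6450) = 495.7 m³/d.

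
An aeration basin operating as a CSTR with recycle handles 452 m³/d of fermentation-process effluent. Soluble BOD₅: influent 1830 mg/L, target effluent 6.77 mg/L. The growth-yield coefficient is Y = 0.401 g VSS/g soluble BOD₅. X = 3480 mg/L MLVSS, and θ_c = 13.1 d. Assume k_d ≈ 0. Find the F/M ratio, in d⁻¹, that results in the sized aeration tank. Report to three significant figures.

V·X = Y·Q·ΔS·θ_c gives V = 0.401 × 452 × (1830 − 6.77) × 13.1 / 3480 = 1244 m³.
F/M = applied load / biomass = Q·S₀/(V·X) = 452 × 1830 / (1244 × 3480) = 0.1911 d⁻¹.

F/M ≈ 0.191 d⁻¹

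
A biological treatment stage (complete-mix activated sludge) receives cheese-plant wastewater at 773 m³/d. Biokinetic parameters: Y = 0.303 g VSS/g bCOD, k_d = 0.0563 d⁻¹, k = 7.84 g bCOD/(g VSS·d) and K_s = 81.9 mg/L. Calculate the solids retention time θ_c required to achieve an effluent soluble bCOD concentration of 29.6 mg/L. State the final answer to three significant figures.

At the target effluent, Y k S/(K_s+S) = 0.303×7.84×29.6/111.5 = 0.6306 d⁻¹.
Then 1/θ_c = μ − k_d = 0.6306 − 0.0563 = 0.5743 d⁻¹, giving θ_c = 1.741 d.

θ_c ≈ 1.74 d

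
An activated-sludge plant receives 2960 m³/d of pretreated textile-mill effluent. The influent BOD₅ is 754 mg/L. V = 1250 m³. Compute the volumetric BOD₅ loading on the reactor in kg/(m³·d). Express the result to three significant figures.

L_v ≈ 1.79 kg BOD₅/(m³·d)

Applied BOD₅ load per unit volume = Q·S₀/V = (2960 × 754/1000)/1250 = 1.785 kg BOD₅·m⁻³·d⁻¹.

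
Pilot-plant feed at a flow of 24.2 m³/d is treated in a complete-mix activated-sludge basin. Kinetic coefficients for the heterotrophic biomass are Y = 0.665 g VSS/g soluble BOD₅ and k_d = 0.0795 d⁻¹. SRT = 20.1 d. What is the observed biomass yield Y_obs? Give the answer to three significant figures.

Y_obs ≈ 0.256 g VSS/g soluble BOD₅

Correct the yield for decay: Y_obs = Y/(1 + k_d θ_c) = 0.665 / (1 + 0.0795 × 20.1) = 0.665 / 2.598 = 0.2560.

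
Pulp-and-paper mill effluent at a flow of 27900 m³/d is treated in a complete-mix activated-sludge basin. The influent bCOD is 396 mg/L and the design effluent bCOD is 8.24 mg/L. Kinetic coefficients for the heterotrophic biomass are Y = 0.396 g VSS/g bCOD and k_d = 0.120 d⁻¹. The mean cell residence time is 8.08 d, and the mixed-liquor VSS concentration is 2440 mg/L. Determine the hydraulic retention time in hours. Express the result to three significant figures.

Rearranging the biomass balance for a CMAS with decay, V = Y·Q·ΔS·θ_c / [X·(1+k_d θ_c)] = 0.396 × 27900 × (396 − 8.24) × 8.08 / [2440 × (1 + 0.120 × 8.08)] = 3.46×10^7 / 4806 = 7203 m³.
Hydraulic retention time τ = V/Q = 7203 / 27900 = 0.2582 d = 6.196 h.

τ ≈ 6.20 h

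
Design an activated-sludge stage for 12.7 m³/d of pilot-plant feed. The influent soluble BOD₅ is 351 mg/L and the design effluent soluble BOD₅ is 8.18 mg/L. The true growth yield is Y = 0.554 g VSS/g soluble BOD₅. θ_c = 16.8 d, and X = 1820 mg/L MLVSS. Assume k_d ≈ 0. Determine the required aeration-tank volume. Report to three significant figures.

V ≈ 22.3 m³

Biomass mass balance (decay neglected): V·X = Y·Q·(S₀ − S)·θ_c, so V = 0.554 × 12.7 × (351 − 8.18) × 16.8 / 1820 = 22.26 m³.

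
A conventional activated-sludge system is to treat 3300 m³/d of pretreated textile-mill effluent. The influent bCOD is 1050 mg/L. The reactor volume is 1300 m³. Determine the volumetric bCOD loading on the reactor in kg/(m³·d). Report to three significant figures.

L_v ≈ 2.67 kg bCOD/(m³·d)

Applied bCOD load per unit volume = Q·S₀/V = (3300 × 1050/1000)/1300 = 2.665 kg bCOD·m⁻³·d⁻¹.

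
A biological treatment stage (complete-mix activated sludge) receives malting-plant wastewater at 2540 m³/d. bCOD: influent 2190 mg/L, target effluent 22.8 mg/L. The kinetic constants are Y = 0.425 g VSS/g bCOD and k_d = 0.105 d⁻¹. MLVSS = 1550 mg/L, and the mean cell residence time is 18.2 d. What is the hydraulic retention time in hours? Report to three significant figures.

τ ≈ 89.2 h

Rearranging the biomass balance for a CMAS with decay, V = Y·Q·ΔS·θ_c / [X·(1+k_d θ_c)] = 0.425 × 2540 × (2190 − 22.8) × 18.2 / [1550 × (1 + 0.105 × 18.2)] = 4.26×10^7 / 4512 = 9437 m³.
τ = V/Q = 9437/2540 = 3.715 d, or 89.17 h.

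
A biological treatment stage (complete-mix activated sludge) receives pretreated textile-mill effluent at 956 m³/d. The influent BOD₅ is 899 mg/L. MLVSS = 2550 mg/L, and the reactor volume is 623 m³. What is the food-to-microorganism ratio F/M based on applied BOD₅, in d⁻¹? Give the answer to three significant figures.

Food-to-microorganism ratio F/M = Q S₀ / (V X) = 956 × 899 / (623.0 × 2550) = 0.5410 d⁻¹.

F/M ≈ 0.541 d⁻¹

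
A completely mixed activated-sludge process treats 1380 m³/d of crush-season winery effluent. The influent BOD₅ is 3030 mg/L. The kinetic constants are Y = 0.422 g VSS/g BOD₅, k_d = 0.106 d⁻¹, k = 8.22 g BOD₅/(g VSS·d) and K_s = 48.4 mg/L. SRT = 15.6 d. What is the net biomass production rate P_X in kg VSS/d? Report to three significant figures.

P_X ≈ 664 kg VSS/d

Effluent substrate depends only on kinetics and SRT: S = K_s(1 + k_d θ_c) / [θ_c(Yk − k_d) − 1] = 48.4 × (1 + 0.106 × 15.6) / [15.6 × (0.422 × 8.22 − 0.106) − 1] = 128.4 / 51.46 = 2.496 mg/L.
Y_obs = Y / (1 + k_d θ_c) = 0.422 / (1 + 0.106 × 15.6) = 0.422 / 2.654 = 0.1590.
Q·(S₀ − S) = 1380 × (3030 − 2.50) × 10⁻³ = 4178 kg/d removed.
So the net sludge growth is P_X = 0.1590 × 4178 = 664.4 kg VSS/d.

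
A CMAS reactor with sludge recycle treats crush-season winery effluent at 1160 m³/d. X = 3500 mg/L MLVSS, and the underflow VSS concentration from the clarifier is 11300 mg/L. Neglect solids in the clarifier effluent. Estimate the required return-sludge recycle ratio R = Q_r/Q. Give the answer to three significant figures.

R ≈ 0.449

R = Q_r/Q = X/(X_r − X) = 3500 / (11300 − 3500) = 0.4487.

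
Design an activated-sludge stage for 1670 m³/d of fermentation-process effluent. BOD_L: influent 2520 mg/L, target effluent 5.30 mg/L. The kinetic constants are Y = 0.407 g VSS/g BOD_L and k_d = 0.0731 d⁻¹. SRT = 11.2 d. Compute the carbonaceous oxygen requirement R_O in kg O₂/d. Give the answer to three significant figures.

R_O ≈ 2870 kg O₂/d

The observed yield is Y_obs = Y/(1 + k_d·θ_c) = 0.407 / (1 + 0.0731 × 11.2) = 0.407 / 1.819 = 0.2238 g VSS per g BOD_L removed.
Q·(S₀ − S) = 1670 × (2520 − 5.30) × 10⁻³ = 4200 kg/d removed.
Net sludge production P_X = 0.2238 × 4200 = 939.8 kg VSS/d.
Carbonaceous O₂ demand = substrate oxidised − cell-mass equivalent = 4200 − 1.42 × 939.8 = 2865 kg O₂/d.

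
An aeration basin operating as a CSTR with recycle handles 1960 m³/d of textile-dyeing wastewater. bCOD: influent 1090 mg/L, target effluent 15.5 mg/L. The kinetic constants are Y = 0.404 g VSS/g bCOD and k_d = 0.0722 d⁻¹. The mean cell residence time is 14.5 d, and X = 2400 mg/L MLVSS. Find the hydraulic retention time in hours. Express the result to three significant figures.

From the SRT design equation V = Y Q (S₀−S) θ_c / [X (1 + k_d θ_c)] = 0.404 × 1960 × (1090 − 15.5) × 14.5 / [2400 × (1 + 0.0722 × 14.5)] = 1.23×10^7 / 4913 = 2511 m³.
HRT = V/Q = 2511 m³ / 1960 m³·d⁻¹ = 1.281 d × 24 = 30.75 h.

τ ≈ 30.8 h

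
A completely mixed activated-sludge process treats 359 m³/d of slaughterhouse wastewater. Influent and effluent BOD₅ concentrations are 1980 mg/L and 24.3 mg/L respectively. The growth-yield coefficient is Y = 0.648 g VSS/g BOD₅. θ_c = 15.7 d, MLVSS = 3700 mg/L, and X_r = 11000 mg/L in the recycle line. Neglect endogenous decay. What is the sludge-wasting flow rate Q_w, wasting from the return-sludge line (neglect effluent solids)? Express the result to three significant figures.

Q_w ≈ 41.4 m³/d

Biomass mass balance (decay neglected): V·X = Y·Q·(S₀ − S)·θ_c, so V = 0.648 × 359 × (1980 − 24.3) × 15.7 / 3700 = 1930 m³.
Wasting from the return line (neglecting effluent solids): Q_w = V·X / (θ_c·X_r) = 1930 × 3700 / (15.7 × 11000) = 41.36 m³/d.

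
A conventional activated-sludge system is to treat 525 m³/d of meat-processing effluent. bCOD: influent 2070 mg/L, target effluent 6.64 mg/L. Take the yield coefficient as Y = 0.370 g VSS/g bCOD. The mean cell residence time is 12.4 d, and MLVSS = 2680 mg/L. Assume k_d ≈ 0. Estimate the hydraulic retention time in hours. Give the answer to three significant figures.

Biomass mass balance (decay neglected): V·X = Y·Q·(S₀ − S)·θ_c, so V = 0.370 × 525 × (2070 − 6.64) × 12.4 / 2680 = 1854 m³.
HRT = V/Q = 1854 m³ / 525 m³·d⁻¹ = 3.532 d × 24 = 84.78 h.

τ ≈ 84.8 h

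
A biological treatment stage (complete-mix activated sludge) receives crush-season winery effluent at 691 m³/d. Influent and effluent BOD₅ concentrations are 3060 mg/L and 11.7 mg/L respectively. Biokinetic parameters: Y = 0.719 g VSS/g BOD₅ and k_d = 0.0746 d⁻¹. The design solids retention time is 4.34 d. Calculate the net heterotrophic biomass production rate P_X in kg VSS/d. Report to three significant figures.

P_X ≈ 1140 kg VSS/d

Correct the yield for decay: Y_obs = Y/(1 + k_d θ_c) = 0.719 / (1 + 0.0746 × 4.34) = 0.719 / 1.324 = 0.5431.
Mass of BOD₅ removed per day: Q(S₀ − S) = 691 × 3048 g/m³ = 2106 kg/d.
Biomass produced: P_X = Y_obs·Q·ΔS = 0.5431 × 2106 ≈ 1144 kg VSS/d.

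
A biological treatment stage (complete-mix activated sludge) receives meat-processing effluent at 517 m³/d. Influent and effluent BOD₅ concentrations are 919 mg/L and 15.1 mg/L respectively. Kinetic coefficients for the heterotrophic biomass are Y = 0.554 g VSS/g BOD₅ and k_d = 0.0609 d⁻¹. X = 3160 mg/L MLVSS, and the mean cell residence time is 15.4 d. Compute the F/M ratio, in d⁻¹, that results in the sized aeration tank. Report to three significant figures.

Steady-state biomass mass balance: V·X·(1 + k_d·θ_c) = Y·Q·(S₀ − S)·θ_c, so V = 0.554 × 517 × (919 − 15.1) × 15.4 / [3160 × (1 + 0.0609 × 15.4)] = 3.99×10^6 / 6124 = 651.1 m³.
Food-to-microorganism ratio F/M = Q S₀ / (V X) = 517 × 919 / (651.1 × 3160) = 0.2309 d⁻¹.

F/M ≈ 0.231 d⁻¹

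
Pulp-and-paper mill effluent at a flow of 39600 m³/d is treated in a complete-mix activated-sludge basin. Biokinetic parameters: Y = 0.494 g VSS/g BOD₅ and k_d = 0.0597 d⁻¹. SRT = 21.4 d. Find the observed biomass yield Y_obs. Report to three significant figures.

Y_obs ≈ 0.217 g VSS/g BOD₅

Observed yield with endogenous decay: Y_obs = Y / (1 + k_d·θ_c) = 0.494 / (1 + 0.0597 × 21.4) = 0.494 / 2.278 = 0.2169 g VSS/g BOD₅.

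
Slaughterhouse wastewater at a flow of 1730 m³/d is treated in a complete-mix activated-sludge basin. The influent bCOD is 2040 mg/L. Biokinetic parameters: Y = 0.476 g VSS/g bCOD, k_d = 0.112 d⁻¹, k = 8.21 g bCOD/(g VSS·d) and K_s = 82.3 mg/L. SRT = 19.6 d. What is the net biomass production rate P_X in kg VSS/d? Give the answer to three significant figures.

P_X ≈ 525 kg VSS/d

From the Monod/SRT balance for a CMAS, S = K_s·(1+k_d θ_c)/[θ_c·(Y k − k_d) − 1] = 82.3 × (1 + 0.112 × 19.6) / [19.6 × (0.476 × 8.21 − 0.112) − 1] = 263.0 / 73.40 = 3.583 mg/L.
The observed yield is Y_obs = Y/(1 + k_d·θ_c) = 0.476 / (1 + 0.112 × 19.6) = 0.476 / 3.195 = 0.1490 g VSS per g bCOD removed.
Substrate removed = Q·(S₀ − S) = 1730 m³/d × (2040 − 3.58) g/m³ = 3.52×10^6 g/d = 3523 kg/d.
P_X = Y_obs · Q(S₀ − S) = 0.1490 × 3523 = 524.8 kg VSS/d.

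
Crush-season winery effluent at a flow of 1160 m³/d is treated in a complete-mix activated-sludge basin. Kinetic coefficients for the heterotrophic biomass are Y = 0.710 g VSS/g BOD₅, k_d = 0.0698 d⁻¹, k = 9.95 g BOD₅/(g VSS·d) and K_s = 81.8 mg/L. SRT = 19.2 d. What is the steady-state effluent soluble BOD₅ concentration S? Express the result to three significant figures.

For a completely mixed reactor with recycle the Lawrence–McCarty relation gives S = K_s·(1 + k_d·θ_c) / [θ_c·(Y·k − k_d) − 1] = 81.8 × (1 + 0.0698 × 19.2) / [19.2 × (0.710 × 9.95 − 0.0698) − 1] = 191.4 / 133.3 = 1.436 mg/L.

S ≈ 1.44 mg/L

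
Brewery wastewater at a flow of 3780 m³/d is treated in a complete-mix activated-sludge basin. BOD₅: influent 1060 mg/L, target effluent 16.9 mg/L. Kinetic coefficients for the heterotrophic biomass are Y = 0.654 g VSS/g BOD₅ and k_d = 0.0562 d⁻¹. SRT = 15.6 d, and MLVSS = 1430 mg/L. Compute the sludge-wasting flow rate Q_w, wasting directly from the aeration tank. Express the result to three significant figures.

Steady-state biomass mass balance: V·X·(1 + k_d·θ_c) = Y·Q·(S₀ − S)·θ_c, so V = 0.654 × 3780 × (1060 − 16.9) × 15.6 / [1430 × (1 + 0.0562 × 15.6)] = 4.02×10^7 / 2684 = 14989 m³.
Wasting from the aeration tank: Q_w = V / θ_c = 14989 / 15.6 = 960.9 m³/d.

Q_w ≈ 961 m³/d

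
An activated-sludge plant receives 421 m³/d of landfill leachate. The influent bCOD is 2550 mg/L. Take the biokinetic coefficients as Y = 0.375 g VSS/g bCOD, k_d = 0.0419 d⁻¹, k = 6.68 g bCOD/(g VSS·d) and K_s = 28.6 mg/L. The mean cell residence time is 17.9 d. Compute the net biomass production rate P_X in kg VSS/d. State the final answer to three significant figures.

For a completely mixed reactor with recycle the Lawrence–McCarty relation gives S = K_s·(1 + k_d·θ_c) / [θ_c·(Y·k − k_d) − 1] = 28.6 × (1 + 0.0419 × 17.9) / [17.9 × (0.375 × 6.68 − 0.0419) − 1] = 50.05 / 43.09 = 1.162 mg/L.
The observed yield is Y_obs = Y/(1 + k_d·θ_c) = 0.375 / (1 + 0.0419 × 17.9) = 0.375 / 1.750 = 0.2143 g VSS per g bCOD removed.
Q·(S₀ − S) = 421 × (2550 − 1.16) × 10⁻³ = 1073 kg/d removed.
Biomass produced: P_X = Y_obs·Q·ΔS = 0.2143 × 1073 ≈ 229.9 kg VSS/d.

P_X ≈ 230 kg VSS/d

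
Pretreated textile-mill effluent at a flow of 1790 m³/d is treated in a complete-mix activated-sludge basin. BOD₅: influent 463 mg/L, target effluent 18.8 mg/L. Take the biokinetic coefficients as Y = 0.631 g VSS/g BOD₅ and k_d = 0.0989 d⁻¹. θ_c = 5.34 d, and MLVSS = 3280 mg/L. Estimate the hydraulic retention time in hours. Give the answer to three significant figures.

Rearranging the biomass balance for a CMAS with decay, V = Y·Q·ΔS·θ_c / [X·(1+k_d θ_c)] = 0.631 × 1790 × (463 − 18.8) × 5.34 / [3280 × (1 + 0.0989 × 5.34)] = 2.68×10^6 / 5012 = 534.5 m³.
Hydraulic retention time τ = V/Q = 534.5 / 1790 = 0.2986 d = 7.167 h.

τ ≈ 7.17 h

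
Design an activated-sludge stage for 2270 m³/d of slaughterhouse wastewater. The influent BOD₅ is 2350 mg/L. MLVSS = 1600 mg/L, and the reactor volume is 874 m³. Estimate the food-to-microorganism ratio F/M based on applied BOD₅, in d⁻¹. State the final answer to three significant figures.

F/M ≈ 3.81 d⁻¹

F/M = applied load / biomass = Q·S₀/(V·X) = 2270 × 2350 / (874.0 × 1600) = 3.815 d⁻¹.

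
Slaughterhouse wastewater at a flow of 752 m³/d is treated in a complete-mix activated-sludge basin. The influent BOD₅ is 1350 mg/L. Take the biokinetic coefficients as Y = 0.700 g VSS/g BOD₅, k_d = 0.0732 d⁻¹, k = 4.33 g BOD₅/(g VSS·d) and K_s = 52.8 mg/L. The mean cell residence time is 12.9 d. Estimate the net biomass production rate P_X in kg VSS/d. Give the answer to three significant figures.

P_X ≈ 365 kg VSS/d

From the Monod/SRT balance for a CMAS, S = K_s·(1+k_d θ_c)/[θ_c·(Y k − k_d) − 1] = 52.8 × (1 + 0.0732 × 12.9) / [12.9 × (0.700 × 4.33 − 0.0732) − 1] = 102.7 / 37.16 = 2.763 mg/L.
The observed yield is Y_obs = Y/(1 + k_d·θ_c) = 0.700 / (1 + 0.0732 × 12.9) = 0.700 / 1.944 = 0.3600 g VSS per g BOD₅ removed.
Substrate removed = Q·(S₀ − S) = 752 m³/d × (1350 − 2.76) g/m³ = 1.01×10^6 g/d = 1013 kg/d.
Biomass produced: P_X = Y_obs·Q·ΔS = 0.3600 × 1013 ≈ 364.8 kg VSS/d.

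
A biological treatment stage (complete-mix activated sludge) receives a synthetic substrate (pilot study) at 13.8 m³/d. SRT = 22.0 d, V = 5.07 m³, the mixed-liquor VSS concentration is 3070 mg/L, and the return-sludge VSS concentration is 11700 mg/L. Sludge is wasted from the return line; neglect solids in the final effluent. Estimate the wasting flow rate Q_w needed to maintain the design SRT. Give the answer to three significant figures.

θ_c = V·X/(Q_w·X_r) when wasting from the recycle, so Q_w = V·X/(θ_c·X_r) = 5.070 × 3070 / (22.0 × 11700) = 0.06047 m³/d.

Q_w ≈ 0.0605 m³/d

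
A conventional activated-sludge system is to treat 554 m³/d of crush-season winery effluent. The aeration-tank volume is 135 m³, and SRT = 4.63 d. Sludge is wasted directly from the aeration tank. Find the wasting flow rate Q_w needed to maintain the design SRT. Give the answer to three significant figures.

Q_w ≈ 29.2 m³/d

With mixed-liquor wasting, θ_c = V/Q_w, so Q_w = V/θ_c = 135.0/4.63 = 29.16 m³/d.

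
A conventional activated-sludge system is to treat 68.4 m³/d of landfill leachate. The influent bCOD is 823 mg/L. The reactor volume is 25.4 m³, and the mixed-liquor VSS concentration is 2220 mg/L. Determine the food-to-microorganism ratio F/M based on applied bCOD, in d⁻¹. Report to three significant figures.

F/M ≈ 0.998 d⁻¹

Food-to-microorganism ratio F/M = Q S₀ / (V X) = 68.4 × 823 / (25.40 × 2220) = 0.9983 d⁻¹.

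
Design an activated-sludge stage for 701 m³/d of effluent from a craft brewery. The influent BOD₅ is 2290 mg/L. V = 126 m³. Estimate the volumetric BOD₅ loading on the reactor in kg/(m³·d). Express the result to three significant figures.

L_v ≈ 12.7 kg BOD₅/(m³·d)

L_v = Q S₀ / V = 701 × 2290 × 10⁻³ / 126.0 = 12.74 kg/(m³·d).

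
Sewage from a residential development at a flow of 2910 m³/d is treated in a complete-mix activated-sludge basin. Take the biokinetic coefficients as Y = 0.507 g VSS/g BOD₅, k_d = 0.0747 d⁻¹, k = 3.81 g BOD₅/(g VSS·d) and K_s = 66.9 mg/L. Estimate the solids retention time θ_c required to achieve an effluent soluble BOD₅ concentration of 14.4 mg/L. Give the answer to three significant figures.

θ_c ≈ 3.74 d

At the target effluent, Y k S/(K_s+S) = 0.507×3.81×14.4/81.30 = 0.3421 d⁻¹.
θ_c = 1/(μ − k_d) = 1/(0.3421 − 0.0747) = 1/0.2674 = 3.739 d.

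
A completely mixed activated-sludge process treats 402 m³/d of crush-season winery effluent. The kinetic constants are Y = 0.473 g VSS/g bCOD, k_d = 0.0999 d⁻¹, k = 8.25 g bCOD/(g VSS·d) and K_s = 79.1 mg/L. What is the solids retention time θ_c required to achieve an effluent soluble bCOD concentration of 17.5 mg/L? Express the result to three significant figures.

From 1/θ_c = Y·k·S/(K_s + S) − k_d: Y·k·S/(K_s+S) = 0.473 × 8.25 × 17.5 / (79.1 + 17.5) = 0.7069 d⁻¹.
1/θ_c = 0.7069 − 0.0999 = 0.6070 d⁻¹, so θ_c = 1.647 d.

θ_c ≈ 1.65 d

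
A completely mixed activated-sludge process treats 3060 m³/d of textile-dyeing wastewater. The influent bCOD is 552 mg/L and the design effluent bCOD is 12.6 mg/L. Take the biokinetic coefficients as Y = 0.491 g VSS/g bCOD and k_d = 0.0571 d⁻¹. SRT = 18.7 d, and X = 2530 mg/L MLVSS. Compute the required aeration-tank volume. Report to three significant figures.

Rearranging the biomass balance for a CMAS with decay, V = Y·Q·ΔS·θ_c / [X·(1+k_d θ_c)] = 0.491 × 3060 × (552 − 12.6) × 18.7 / [2530 × (1 + 0.0571 × 18.7)] = 1.52×10^7 / 5231 = 2897 m³.

V ≈ 2900 m³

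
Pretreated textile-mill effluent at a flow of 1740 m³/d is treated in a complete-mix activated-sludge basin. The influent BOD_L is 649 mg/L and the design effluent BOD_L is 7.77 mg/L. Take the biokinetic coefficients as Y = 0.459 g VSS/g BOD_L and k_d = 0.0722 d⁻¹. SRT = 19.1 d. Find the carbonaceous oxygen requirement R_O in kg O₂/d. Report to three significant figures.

Y_obs = Y / (1 + k_d θ_c) = 0.459 / (1 + 0.0722 × 19.1) = 0.459 / 2.379 = 0.1929.
Substrate removed = Q·(S₀ − S) = 1740 m³/d × (649 − 7.77) g/m³ = 1.12×10^6 g/d = 1116 kg/d.
Net sludge production P_X = 0.1929 × 1116 = 215.3 kg VSS/d.
R_O = Q·ΔS − 1.42 P_X = 1116 − 305.7 = 810.1 kg O₂/d.

R_O ≈ 810 kg O₂/d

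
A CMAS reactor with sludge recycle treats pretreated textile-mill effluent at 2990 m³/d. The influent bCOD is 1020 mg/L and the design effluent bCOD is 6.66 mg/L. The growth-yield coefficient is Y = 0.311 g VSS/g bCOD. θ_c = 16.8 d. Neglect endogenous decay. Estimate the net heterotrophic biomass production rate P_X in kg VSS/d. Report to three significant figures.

Since k_d ≈ 0, Y_obs = Y = 0.311 g VSS/g bCOD.
Q·(S₀ − S) = 2990 × (1020 − 6.66) × 10⁻³ = 3030 kg/d removed.
P_X = Y_obs · Q(S₀ − S) = 0.3110 × 3030 = 942.3 kg VSS/d.

P_X ≈ 942 kg VSS/d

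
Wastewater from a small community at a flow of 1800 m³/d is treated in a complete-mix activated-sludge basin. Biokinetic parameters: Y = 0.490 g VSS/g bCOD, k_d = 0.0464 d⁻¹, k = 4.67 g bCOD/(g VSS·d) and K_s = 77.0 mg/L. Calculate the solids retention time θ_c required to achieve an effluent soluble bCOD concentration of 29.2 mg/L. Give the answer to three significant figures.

θ_c ≈ 1.72 d

Specific growth rate at S = 29.2 mg/L: μ = YkS/(K_s+S) = 0.490·4.67·29.2/(77.0+29.2) = 0.6292 d⁻¹.
Then 1/θ_c = μ − k_d = 0.6292 − 0.0464 = 0.5828 d⁻¹, giving θ_c = 1.716 d.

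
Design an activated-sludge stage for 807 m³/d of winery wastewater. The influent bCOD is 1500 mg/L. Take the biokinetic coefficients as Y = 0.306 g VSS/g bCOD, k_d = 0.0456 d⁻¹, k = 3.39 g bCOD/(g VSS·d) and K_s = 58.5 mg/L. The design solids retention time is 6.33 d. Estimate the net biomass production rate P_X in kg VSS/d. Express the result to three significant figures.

For a completely mixed reactor with recycle the Lawrence–McCarty relation gives S = K_s·(1 + k_d·θ_c) / [θ_c·(Y·k − k_d) − 1] = 58.5 × (1 + 0.0456 × 6.33) / [6.33 × (0.306 × 3.39 − 0.0456) − 1] = 75.39 / 5.278 = 14.28 mg/L.
Observed yield with endogenous decay: Y_obs = Y / (1 + k_d·θ_c) = 0.306 / (1 + 0.0456 × 6.33) = 0.306 / 1.289 = 0.2375 g VSS/g bCOD.
Substrate removed = Q·(S₀ − S) = 807 m³/d × (1500 − 14.3) g/m³ = 1.2×10^6 g/d = 1199 kg/d.
So the net sludge growth is P_X = 0.2375 × 1199 = 284.7 kg VSS/d.

P_X ≈ 285 kg VSS/d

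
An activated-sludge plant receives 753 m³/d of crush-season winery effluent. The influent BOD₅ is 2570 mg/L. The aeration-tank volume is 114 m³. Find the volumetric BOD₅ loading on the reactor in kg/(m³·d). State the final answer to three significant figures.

L_v = Q S₀ / V = 753 × 2570 × 10⁻³ / 114.0 = 16.98 kg/(m³·d).

L_v ≈ 17.0 kg BOD₅/(m³·d)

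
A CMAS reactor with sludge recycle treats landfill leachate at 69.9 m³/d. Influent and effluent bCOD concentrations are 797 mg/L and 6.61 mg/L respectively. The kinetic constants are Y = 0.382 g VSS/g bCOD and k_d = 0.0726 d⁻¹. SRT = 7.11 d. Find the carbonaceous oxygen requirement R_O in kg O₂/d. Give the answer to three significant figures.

R_O ≈ 35.5 kg O₂/d

Y_obs = Y / (1 + k_d θ_c) = 0.382 / (1 + 0.0726 × 7.11) = 0.382 / 1.516 = 0.2519.
Mass of bCOD removed per day: Q(S₀ − S) = 69.9 × 790.4 g/m³ = 55.25 kg/d.
Biomass synthesised: P_X = Y_obs × 55.25 = 13.92 kg VSS/d.
R_O = Q·ΔS − 1.42 P_X = 55.25 − 19.77 = 35.48 kg O₂/d.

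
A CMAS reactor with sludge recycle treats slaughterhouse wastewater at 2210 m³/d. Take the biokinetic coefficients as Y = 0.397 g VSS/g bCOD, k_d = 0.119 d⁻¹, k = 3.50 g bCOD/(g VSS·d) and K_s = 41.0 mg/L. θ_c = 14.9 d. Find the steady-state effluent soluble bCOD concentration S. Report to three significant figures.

Effluent substrate depends only on kinetics and SRT: S = K_s(1 + k_d θ_c) / [θ_c(Yk − k_d) − 1] = 41.0 × (1 + 0.119 × 14.9) / [14.9 × (0.397 × 3.50 − 0.119) − 1] = 113.7 / 17.93 = 6.341 mg/L.

S ≈ 6.34 mg/L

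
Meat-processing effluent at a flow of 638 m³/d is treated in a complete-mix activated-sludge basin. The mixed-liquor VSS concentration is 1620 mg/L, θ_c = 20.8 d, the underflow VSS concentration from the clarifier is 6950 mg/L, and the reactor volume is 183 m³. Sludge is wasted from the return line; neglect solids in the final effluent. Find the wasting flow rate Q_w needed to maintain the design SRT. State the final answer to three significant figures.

θ_c = V·X/(Q_w·X_r) when wasting from the recycle, so Q_w = V·X/(θ_c·X_r) = 183.0 × 1620 / (20.8 × 6950) = 2.051 m³/d.

Q_w ≈ 2.05 m³/d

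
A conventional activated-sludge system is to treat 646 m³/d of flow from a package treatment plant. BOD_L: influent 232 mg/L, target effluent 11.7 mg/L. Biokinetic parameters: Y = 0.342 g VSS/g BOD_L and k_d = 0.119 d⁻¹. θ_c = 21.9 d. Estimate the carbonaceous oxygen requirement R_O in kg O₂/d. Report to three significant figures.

R_O ≈ 123 kg O₂/d

Y_obs = Y / (1 + k_d θ_c) = 0.342 / (1 + 0.119 × 21.9) = 0.342 / 3.606 = 0.09484.
Mass of BOD_L removed per day: Q(S₀ − S) = 646 × 220.3 g/m³ = 142.3 kg/d.
Net sludge production P_X = 0.09484 × 142.3 = 13.50 kg VSS/d.
R_O = Q·(S₀ − S) − 1.42·P_X = 142.3 − 1.42 × 13.50 = 123.1 kg O₂/d.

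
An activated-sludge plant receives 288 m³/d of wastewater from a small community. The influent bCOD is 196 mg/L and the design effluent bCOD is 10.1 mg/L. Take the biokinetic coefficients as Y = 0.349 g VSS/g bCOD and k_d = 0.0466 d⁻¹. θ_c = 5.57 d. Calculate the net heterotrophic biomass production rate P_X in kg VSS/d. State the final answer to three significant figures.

Y_obs = Y / (1 + k_d θ_c) = 0.349 / (1 + 0.0466 × 5.57) = 0.349 / 1.260 = 0.2771.
Mass of bCOD removed per day: Q(S₀ − S) = 288 × 185.9 g/m³ = 53.54 kg/d.
P_X = Y_obs · Q(S₀ − S) = 0.2771 × 53.54 = 14.83 kg VSS/d.

P_X ≈ 14.8 kg VSS/d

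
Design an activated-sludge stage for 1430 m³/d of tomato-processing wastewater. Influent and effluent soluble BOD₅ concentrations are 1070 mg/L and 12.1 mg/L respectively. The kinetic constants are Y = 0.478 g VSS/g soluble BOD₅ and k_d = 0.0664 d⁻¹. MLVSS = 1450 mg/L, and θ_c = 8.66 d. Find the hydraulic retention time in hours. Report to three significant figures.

Steady-state biomass mass balance: V·X·(1 + k_d·θ_c) = Y·Q·(S₀ − S)·θ_c, so V = 0.478 × 1430 × (1070 − 12.1) × 8.66 / [1450 × (1 + 0.0664 × 8.66)] = 6.26×10^6 / 2284 = 2742 m³.
Hydraulic retention time τ = V/Q = 2742 / 1430 = 1.917 d = 46.02 h.

τ ≈ 46.0 h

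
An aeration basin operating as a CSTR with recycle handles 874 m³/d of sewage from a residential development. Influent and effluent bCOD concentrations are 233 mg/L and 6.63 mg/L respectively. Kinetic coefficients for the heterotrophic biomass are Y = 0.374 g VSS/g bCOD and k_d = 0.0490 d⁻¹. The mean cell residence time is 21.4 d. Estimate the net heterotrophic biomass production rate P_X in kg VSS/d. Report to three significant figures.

P_X ≈ 36.1 kg VSS/d

Correct the yield for decay: Y_obs = Y/(1 + k_d θ_c) = 0.374 / (1 + 0.0490 × 21.4) = 0.374 / 2.049 = 0.1826.
Substrate removed = Q·(S₀ − S) = 874 m³/d × (233 − 6.63) g/m³ = 1.98×10^5 g/d = 197.8 kg/d.
Biomass produced: P_X = Y_obs·Q·ΔS = 0.1826 × 197.8 ≈ 36.12 kg VSS/d.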